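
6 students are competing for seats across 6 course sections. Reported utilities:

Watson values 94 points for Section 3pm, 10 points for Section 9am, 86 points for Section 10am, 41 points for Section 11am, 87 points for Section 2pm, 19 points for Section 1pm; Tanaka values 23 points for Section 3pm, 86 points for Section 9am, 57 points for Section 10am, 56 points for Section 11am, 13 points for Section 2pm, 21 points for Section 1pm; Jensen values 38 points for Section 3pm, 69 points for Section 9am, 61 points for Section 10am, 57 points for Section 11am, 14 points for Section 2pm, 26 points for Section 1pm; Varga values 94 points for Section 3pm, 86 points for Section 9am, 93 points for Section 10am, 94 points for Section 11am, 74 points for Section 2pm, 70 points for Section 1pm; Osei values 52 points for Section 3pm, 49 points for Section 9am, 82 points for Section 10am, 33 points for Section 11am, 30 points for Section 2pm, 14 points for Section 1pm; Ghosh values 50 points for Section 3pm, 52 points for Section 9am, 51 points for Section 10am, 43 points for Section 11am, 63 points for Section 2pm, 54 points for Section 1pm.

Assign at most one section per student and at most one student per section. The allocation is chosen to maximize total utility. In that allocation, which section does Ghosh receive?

This is the linear assignment problem.
Optimal: Watson→Section 2pm (87 points), Tanaka→Section 9am (86 points), Jensen→Section 11am (57 points), Varga→Section 3pm (94 points), Osei→Section 10am (82 points), Ghosh→Section 1pm (54 points) — total 87+86+57+94+82+54 = 460 points.
Row-greedy (each student in turn takes its best remaining section) gives 419 points, worse by 41.
Next-best assignment: Watson→Section 3pm, Tanaka→Section 9am, Jensen→Section 11am, Varga→Section 1pm, Osei→Section 10am, Ghosh→Section 2pm = 452 points.
Swapping Varga↔Tanaka (Varga→Section 9am 86 points, Tanaka→Section 3pm 23 points) loses 71.
Ghosh's own top section is Section 2pm (63 points), but forcing Ghosh→Section 2pm and reassigning the rest optimally gives only 452 points — worse by 8.

Ghosh receives Section 1pm.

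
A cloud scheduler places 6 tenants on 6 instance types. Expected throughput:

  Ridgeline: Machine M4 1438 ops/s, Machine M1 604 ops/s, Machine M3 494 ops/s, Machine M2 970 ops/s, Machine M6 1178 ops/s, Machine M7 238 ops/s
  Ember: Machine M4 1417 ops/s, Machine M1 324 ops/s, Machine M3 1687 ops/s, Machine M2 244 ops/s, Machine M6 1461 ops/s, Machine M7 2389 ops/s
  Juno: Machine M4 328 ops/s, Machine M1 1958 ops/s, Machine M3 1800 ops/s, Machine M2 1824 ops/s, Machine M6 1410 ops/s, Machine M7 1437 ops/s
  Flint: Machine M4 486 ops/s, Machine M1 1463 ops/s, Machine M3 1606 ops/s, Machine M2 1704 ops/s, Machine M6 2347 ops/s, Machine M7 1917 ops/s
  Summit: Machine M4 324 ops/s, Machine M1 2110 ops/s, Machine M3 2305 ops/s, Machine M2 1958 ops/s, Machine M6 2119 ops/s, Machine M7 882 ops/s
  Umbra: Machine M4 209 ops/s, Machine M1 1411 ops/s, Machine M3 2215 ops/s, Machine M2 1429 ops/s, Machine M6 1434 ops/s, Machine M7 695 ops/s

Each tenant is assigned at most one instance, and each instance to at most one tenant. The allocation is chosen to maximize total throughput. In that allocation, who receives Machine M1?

This is the linear assignment problem.
Optimal: Ridgeline→Machine M4 (1438 ops/s), Ember→Machine M7 (2389 ops/s), Juno→Machine M2 (1824 ops/s), Flint→Machine M6 (2347 ops/s), Summit→Machine M1 (2110 ops/s), Umbra→Machine M3 (2215 ops/s) — total 1438+2389+1824+2347+2110+2215 = 12323 ops/s.
Row-greedy (each tenant in turn takes its best remaining instance) gives 11866 ops/s, worse by 457.
Next-best assignment: Ridgeline→Machine M4, Ember→Machine M7, Juno→Machine M1, Flint→Machine M6, Summit→Machine M2, Umbra→Machine M3 = 12305 ops/s.
Summit's own top instance is Machine M3 (2305 ops/s), but forcing Summit→Machine M3 and reassigning the rest optimally gives only 11866 ops/s — worse by 457.

Summit receives Machine M1.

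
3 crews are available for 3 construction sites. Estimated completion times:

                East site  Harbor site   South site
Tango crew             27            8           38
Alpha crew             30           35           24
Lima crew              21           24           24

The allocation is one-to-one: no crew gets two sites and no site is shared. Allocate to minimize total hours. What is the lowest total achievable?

Min total: 53 hours

Optimal: Tango crew→Harbor site (8 hours), Alpha crew→South site (24 hours), Lima crew→East site (21 hours) — total 8+24+21 = 53 hours.
Next-best assignment: Tango crew→Harbor site, Alpha crew→East site, Lima crew→South site = 62 hours.
Swapping Lima crew↔Alpha crew (Lima crew→South site 24 hours, Alpha crew→East site 30 hours) adds 9.
Every other assignment is strictly worse.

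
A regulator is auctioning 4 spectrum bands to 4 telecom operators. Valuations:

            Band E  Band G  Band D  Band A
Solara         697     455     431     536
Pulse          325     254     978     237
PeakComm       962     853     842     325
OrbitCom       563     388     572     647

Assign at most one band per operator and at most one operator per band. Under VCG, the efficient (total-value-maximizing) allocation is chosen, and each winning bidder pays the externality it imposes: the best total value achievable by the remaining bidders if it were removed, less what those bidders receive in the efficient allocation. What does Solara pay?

Efficient allocation: Solara→Band E ($697M), Pulse→Band D ($978M), PeakComm→Band G ($853M), OrbitCom→Band A ($647M); total welfare W = $3175M.
Solara receives Band E at value $697M, so the others get W − 697 = $2478M.
Without Solara: best allocation of the remaining 3 bidders over all 4 bands is Pulse→Band D ($978M), PeakComm→Band E ($962M), OrbitCom→Band A ($647M), total $2587M.
VCG payment = (others' best without Solara) − (others' welfare with Solara) = 2587 − 2478 = $109M.

Solara pays $109M.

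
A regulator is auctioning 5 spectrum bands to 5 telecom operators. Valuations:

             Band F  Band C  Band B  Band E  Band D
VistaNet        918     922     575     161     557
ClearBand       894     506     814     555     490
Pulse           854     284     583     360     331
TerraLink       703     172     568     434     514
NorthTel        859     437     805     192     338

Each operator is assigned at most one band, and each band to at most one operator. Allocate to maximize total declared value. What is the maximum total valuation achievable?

Maximum total: $3650M

Optimal: VistaNet→Band C ($922M), ClearBand→Band E ($555M), Pulse→Band F ($854M), TerraLink→Band D ($514M), NorthTel→Band B ($805M) — total 922+555+854+514+805 = $3650M.
Max-entry greedy (repeatedly take the single best remaining cell) gives $3495M, worse by 155.
Checked against all permutations: $3650M is optimal.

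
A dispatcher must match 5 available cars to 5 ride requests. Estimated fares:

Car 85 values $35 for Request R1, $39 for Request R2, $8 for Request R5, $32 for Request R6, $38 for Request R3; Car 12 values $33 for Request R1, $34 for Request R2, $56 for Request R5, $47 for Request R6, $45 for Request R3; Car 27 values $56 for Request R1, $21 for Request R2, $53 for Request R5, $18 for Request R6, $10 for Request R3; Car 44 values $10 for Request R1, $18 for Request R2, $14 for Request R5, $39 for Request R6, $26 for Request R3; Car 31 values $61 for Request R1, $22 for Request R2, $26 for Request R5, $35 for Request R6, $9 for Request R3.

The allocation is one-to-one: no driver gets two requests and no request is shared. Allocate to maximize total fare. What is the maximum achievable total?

Optimal: Car 85→Request R2 ($39), Car 12→Request R3 ($45), Car 27→Request R5 ($53), Car 44→Request R6 ($39), Car 31→Request R1 ($61) — total 39+45+53+39+61 = $237.
Every other assignment is strictly worse.

Maximum total: $237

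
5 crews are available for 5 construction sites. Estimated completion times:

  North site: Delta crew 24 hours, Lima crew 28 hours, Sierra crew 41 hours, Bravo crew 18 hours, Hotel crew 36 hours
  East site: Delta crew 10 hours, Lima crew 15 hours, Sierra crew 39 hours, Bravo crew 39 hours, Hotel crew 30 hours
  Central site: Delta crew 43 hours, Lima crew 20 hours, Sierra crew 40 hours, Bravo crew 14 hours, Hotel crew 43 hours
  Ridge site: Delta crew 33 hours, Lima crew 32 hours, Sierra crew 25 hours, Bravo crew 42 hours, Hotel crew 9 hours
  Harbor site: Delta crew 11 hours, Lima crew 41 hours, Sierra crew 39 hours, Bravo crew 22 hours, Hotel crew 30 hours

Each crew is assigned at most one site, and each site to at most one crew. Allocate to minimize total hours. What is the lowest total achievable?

Optimal: Delta crew→Harbor site (11 hours), Lima crew→East site (15 hours), Sierra crew→North site (41 hours), Bravo crew→Central site (14 hours), Hotel crew→Ridge site (9 hours) — total 11+15+41+14+9 = 90 hours.
Min-entry greedy (repeatedly take the single cheapest remaining cell) gives 100 hours, worse by 10.
Next-best assignment: Delta crew→Harbor site, Lima crew→East site, Sierra crew→Central site, Bravo crew→North site, Hotel crew→Ridge site = 93 hours.

Min total: 90 hours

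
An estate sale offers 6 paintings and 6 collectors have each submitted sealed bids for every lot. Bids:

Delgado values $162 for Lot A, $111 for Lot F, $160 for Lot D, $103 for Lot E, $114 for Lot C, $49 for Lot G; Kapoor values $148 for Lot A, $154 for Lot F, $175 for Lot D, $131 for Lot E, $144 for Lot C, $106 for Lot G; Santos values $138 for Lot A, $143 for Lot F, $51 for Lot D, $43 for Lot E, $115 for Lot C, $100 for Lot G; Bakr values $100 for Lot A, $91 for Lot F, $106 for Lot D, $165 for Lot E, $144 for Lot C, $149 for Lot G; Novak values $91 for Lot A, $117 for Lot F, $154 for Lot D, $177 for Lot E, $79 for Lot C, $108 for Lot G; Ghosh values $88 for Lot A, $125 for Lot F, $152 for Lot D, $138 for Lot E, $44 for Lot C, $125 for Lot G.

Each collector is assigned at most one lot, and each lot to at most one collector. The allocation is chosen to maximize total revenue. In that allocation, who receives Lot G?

Optimal: Delgado→Lot A ($162), Kapoor→Lot C ($144), Santos→Lot F ($143), Bakr→Lot G ($149), Novak→Lot E ($177), Ghosh→Lot D ($152) — total 162+144+143+149+177+152 = $927.
Column-greedy (each lot in turn goes to its best remaining collector) gives $875, worse by 52.
Next-best assignment: Delgado→Lot A, Kapoor→Lot D, Santos→Lot F, Bakr→Lot C, Novak→Lot E, Ghosh→Lot G = $926.
Swapping Bakr↔Delgado (Bakr→Lot A $100, Delgado→Lot G $49) loses 162.
No other one-to-one assignment exceeds $927.
Bakr's own top lot is Lot E ($165), but forcing Bakr→Lot E and reassigning the rest optimally gives only $893 — worse by 34.

Bakr receives Lot G.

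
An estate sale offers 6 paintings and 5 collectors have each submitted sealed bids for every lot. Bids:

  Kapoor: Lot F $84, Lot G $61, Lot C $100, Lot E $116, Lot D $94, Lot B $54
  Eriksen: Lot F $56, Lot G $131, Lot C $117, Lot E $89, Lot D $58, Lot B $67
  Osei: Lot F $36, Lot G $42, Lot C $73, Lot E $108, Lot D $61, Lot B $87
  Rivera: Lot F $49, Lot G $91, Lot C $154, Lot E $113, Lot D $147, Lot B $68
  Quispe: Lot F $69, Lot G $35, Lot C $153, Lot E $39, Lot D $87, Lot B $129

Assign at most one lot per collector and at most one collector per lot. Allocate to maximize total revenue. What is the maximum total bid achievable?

Max total: $634

Optimal: Kapoor→Lot E ($116), Eriksen→Lot G ($131), Osei→Lot B ($87), Rivera→Lot D ($147), Quispe→Lot C ($153) — total 116+131+87+147+153 = $634.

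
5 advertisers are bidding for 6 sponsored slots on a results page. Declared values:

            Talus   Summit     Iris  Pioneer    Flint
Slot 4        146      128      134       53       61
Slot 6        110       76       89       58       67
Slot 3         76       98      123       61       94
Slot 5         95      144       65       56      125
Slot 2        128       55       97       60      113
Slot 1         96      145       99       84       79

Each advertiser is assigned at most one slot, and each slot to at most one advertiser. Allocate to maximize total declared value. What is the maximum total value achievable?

This is the linear assignment problem.
Optimal: Talus→Slot 4 ($146), Summit→Slot 5 ($144), Iris→Slot 3 ($123), Pioneer→Slot 1 ($84), Flint→Slot 2 ($113) — total 146+144+123+84+113 = $610.
Row-greedy (each advertiser in turn takes its best remaining slot) gives $599, worse by 11.
Checked against all permutations: $610 is optimal.

Max total: $610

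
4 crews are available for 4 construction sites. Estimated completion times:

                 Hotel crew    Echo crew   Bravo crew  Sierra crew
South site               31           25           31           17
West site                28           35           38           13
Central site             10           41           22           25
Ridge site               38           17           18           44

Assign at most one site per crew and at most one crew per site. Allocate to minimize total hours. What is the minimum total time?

Min total: 66 hours

Optimal: Hotel crew→Central site (10 hours), Echo crew→South site (25 hours), Bravo crew→Ridge site (18 hours), Sierra crew→West site (13 hours) — total 10+25+18+13 = 66 hours.
Min-entry greedy (repeatedly take the single cheapest remaining cell) gives 71 hours, worse by 5.
Checked against all permutations: 66 hours is optimal.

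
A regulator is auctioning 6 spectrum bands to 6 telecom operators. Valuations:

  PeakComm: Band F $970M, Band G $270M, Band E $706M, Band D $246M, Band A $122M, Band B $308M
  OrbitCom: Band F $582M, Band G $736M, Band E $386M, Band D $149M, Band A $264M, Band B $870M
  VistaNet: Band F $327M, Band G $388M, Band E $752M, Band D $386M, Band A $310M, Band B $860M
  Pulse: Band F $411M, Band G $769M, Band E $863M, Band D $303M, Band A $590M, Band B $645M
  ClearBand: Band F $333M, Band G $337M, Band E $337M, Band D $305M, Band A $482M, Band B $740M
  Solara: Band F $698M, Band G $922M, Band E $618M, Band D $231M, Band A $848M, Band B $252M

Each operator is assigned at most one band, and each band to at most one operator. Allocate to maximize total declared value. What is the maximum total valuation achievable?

Max total: $4582M

This is a one-to-one assignment (maximum-weight bipartite matching).
Optimal: PeakComm→Band F ($970M), OrbitCom→Band G ($736M), VistaNet→Band B ($860M), Pulse→Band E ($863M), ClearBand→Band D ($305M), Solara→Band A ($848M) — total 970+736+860+863+305+848 = $4582M.
Next-best assignment: PeakComm→Band F, OrbitCom→Band G, VistaNet→Band D, Pulse→Band E, ClearBand→Band B, Solara→Band A = $4543M.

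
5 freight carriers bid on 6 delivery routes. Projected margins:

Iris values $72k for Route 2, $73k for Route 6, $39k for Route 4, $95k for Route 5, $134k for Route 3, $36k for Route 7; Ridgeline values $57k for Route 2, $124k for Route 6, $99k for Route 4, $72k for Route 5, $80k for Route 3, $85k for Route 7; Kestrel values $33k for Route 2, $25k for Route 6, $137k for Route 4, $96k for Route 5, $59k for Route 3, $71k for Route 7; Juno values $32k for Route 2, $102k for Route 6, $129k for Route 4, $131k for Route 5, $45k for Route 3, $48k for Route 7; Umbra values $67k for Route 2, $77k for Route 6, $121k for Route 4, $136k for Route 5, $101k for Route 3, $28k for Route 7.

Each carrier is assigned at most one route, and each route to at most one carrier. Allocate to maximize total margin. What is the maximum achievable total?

Maximum total: $594k

Optimal: Iris→Route 3 ($134k), Ridgeline→Route 6 ($124k), Kestrel→Route 7 ($71k), Juno→Route 4 ($129k), Umbra→Route 5 ($136k) — total 134+124+71+129+136 = $594k.
No other one-to-one assignment exceeds $594k.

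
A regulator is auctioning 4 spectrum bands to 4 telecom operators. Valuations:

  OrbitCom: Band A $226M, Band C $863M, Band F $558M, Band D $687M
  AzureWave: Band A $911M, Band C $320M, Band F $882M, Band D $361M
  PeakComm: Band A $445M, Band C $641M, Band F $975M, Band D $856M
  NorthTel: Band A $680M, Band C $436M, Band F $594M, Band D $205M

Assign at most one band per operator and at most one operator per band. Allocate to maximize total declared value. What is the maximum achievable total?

Max total: $3281M

This is the linear assignment problem.
Optimal: OrbitCom→Band C ($863M), AzureWave→Band F ($882M), PeakComm→Band D ($856M), NorthTel→Band A ($680M) — total 863+882+856+680 = $3281M.
Swapping OrbitCom↔PeakComm (OrbitCom→Band D $687M, PeakComm→Band C $641M) loses 391.
No other one-to-one assignment exceeds $3281M.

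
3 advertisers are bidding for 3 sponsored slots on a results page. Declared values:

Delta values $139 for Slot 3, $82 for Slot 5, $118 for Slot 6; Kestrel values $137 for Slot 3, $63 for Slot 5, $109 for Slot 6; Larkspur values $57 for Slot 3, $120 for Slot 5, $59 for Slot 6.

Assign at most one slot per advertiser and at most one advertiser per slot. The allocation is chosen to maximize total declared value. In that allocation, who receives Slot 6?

Optimal: Delta→Slot 6 ($118), Kestrel→Slot 3 ($137), Larkspur→Slot 5 ($120) — total 118+137+120 = $375.
Max-entry greedy (repeatedly take the single best remaining cell) gives $368, worse by 7.
Swapping Delta↔Larkspur (Delta→Slot 5 $82, Larkspur→Slot 6 $59) loses 97.
No other one-to-one assignment exceeds $375.
Delta's own top slot is Slot 3 ($139), but forcing Delta→Slot 3 and reassigning the rest optimally gives only $368 — worse by 7.

Delta receives Slot 6.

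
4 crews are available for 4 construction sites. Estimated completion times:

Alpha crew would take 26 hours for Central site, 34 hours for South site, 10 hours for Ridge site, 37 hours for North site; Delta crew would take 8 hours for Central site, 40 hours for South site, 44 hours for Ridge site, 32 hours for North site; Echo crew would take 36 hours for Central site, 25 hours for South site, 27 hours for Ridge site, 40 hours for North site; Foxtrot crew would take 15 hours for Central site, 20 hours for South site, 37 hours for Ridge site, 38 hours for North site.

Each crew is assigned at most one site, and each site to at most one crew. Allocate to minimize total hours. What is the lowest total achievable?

Minimum total: 78 hours

Optimal: Alpha crew→Ridge site (10 hours), Delta crew→Central site (8 hours), Echo crew→North site (40 hours), Foxtrot crew→South site (20 hours) — total 10+8+40+20 = 78 hours.
Row-greedy (each crew in turn takes its cheapest remaining site) gives 81 hours, worse by 3.
Next-best assignment: Alpha crew→Ridge site, Delta crew→Central site, Echo crew→South site, Foxtrot crew→North site = 81 hours.
Every other assignment is strictly worse.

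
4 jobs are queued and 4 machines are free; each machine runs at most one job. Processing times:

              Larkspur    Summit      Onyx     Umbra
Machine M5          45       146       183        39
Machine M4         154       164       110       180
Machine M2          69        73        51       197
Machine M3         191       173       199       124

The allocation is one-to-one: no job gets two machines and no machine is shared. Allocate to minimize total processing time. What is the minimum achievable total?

Optimal: Larkspur→Machine M5 (45 min), Summit→Machine M2 (73 min), Onyx→Machine M4 (110 min), Umbra→Machine M3 (124 min) — total 45+73+110+124 = 352 min.
Column-greedy (each machine in turn goes to its cheapest remaining job) gives 391 min, worse by 39.
No other one-to-one assignment undercuts 352 min.

Minimum total: 352 min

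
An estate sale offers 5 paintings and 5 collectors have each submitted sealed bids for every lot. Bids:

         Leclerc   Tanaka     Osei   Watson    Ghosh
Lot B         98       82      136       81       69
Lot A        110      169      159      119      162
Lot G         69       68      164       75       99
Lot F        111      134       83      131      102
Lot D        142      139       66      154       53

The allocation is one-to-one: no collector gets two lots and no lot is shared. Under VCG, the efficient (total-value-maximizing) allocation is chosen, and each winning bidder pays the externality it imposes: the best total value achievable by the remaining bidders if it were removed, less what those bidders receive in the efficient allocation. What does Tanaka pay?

Efficient allocation: Leclerc→Lot B ($98), Tanaka→Lot F ($134), Osei→Lot G ($164), Watson→Lot D ($154), Ghosh→Lot A ($162); total welfare W = $712.
Tanaka receives Lot F at value $134, so the others get W − 134 = $578.
Without Tanaka: best allocation of the remaining 4 bidders over all 5 lots is Leclerc→Lot D ($142), Osei→Lot G ($164), Watson→Lot F ($131), Ghosh→Lot A ($162), total $599.
VCG payment = (others' best without Tanaka) − (others' welfare with Tanaka) = 599 − 578 = $21.

Tanaka pays $21.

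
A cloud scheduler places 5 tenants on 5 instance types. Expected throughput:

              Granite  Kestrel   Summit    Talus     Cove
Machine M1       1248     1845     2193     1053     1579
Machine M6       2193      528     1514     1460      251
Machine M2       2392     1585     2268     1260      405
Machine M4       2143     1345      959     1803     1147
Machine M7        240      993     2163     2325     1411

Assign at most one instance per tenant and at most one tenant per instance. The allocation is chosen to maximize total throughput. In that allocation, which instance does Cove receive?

Cove receives Machine M4.

Optimal: Granite→Machine M6 (2193 ops/s), Kestrel→Machine M1 (1845 ops/s), Summit→Machine M2 (2268 ops/s), Talus→Machine M7 (2325 ops/s), Cove→Machine M4 (1147 ops/s) — total 2193+1845+2268+2325+1147 = 9778 ops/s.
Column-greedy (each instance in turn goes to its best remaining tenant) gives 9185 ops/s, worse by 593.
Swapping Summit↔Talus (Summit→Machine M7 2163 ops/s, Talus→Machine M2 1260 ops/s) loses 1170.
Cove's own top instance is Machine M1 (1579 ops/s), but forcing Cove→Machine M1 and reassigning the rest optimally gives only 9710 ops/s — worse by 68.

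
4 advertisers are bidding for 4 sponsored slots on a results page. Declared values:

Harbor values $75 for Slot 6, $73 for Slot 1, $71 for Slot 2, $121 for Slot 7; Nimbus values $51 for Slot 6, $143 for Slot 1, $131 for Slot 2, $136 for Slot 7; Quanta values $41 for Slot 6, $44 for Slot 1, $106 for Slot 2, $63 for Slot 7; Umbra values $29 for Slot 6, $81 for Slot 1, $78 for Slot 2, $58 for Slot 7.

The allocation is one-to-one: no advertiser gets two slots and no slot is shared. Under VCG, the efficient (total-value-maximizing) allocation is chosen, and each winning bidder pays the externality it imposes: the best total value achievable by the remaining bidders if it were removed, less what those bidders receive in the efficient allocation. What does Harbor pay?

Efficient allocation: Harbor→Slot 7 ($121), Nimbus→Slot 1 ($143), Quanta→Slot 2 ($106), Umbra→Slot 6 ($29); total welfare W = $399.
Harbor receives Slot 7 at value $121, so the others get W − 121 = $278.
Without Harbor: best allocation of the remaining 3 bidders over all 4 slots is Nimbus→Slot 7 ($136), Quanta→Slot 2 ($106), Umbra→Slot 1 ($81), total $323.
VCG payment = (others' best without Harbor) − (others' welfare with Harbor) = 323 − 278 = $45.

Harbor pays $45.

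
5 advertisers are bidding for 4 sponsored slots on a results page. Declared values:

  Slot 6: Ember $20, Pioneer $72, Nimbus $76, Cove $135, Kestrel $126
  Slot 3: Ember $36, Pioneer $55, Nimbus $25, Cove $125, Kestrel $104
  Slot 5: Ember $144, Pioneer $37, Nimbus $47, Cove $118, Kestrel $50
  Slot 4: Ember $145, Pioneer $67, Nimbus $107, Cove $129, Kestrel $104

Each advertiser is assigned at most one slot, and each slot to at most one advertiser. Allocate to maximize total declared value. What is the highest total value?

Maximum total: $502

Optimal: Kestrel→Slot 6 ($126), Cove→Slot 3 ($125), Ember→Slot 5 ($144), Nimbus→Slot 4 ($107) — total 126+125+144+107 = $502.
Max-entry greedy (repeatedly take the single best remaining cell) gives $431, worse by 71.
Next-best assignment: Cove→Slot 6, Kestrel→Slot 3, Ember→Slot 5, Nimbus→Slot 4 = $490.
Every other assignment is strictly worse.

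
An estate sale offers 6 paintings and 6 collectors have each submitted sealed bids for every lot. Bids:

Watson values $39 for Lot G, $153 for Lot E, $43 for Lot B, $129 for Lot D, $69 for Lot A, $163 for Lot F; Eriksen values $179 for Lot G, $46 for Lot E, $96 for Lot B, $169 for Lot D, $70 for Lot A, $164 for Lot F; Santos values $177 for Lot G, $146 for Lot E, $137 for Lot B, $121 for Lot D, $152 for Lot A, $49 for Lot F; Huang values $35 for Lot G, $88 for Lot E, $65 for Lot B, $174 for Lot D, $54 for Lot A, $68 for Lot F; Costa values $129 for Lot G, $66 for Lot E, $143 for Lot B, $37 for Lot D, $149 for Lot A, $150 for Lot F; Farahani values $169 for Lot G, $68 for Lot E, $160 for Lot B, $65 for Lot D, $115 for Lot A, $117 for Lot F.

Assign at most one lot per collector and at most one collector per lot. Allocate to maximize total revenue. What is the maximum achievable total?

Optimal: Watson→Lot E ($153), Eriksen→Lot F ($164), Santos→Lot G ($177), Huang→Lot D ($174), Costa→Lot A ($149), Farahani→Lot B ($160) — total 153+164+177+174+149+160 = $977.
Max-entry greedy (repeatedly take the single best remaining cell) gives $894, worse by 83.
No other one-to-one assignment exceeds $977.

Max total: $977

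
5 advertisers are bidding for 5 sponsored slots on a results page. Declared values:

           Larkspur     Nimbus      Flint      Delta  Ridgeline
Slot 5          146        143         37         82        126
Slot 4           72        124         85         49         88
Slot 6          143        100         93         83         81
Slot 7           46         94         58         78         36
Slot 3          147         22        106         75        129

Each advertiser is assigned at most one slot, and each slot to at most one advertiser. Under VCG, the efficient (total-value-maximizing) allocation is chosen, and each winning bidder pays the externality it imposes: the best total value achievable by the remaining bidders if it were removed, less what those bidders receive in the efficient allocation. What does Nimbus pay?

Efficient allocation: Larkspur→Slot 6 ($143), Nimbus→Slot 5 ($143), Flint→Slot 4 ($85), Delta→Slot 7 ($78), Ridgeline→Slot 3 ($129); total welfare W = $578.
Nimbus receives Slot 5 at value $143, so the others get W − 143 = $435.
Without Nimbus: best allocation of the remaining 4 bidders over all 5 slots is Larkspur→Slot 6 ($143), Flint→Slot 3 ($106), Delta→Slot 7 ($78), Ridgeline→Slot 5 ($126), total $453.
VCG payment = (others' best without Nimbus) − (others' welfare with Nimbus) = 453 − 435 = $18.

Nimbus pays $18.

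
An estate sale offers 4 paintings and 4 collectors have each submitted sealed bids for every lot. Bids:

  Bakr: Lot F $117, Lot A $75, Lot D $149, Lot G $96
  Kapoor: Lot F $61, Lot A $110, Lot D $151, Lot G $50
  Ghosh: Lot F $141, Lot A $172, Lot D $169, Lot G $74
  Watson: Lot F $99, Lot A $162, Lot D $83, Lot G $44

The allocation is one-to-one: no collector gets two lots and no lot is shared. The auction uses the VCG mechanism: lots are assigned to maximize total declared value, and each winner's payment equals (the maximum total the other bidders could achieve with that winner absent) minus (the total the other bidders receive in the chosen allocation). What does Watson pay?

Watson pays $52.

Efficient allocation: Bakr→Lot G ($96), Kapoor→Lot D ($151), Ghosh→Lot F ($141), Watson→Lot A ($162); total welfare W = $550.
Watson receives Lot A at value $162, so the others get W − 162 = $388.
Without Watson: best allocation of the remaining 3 bidders over all 4 lots is Bakr→Lot F ($117), Kapoor→Lot D ($151), Ghosh→Lot A ($172), total $440.
VCG payment = (others' best without Watson) − (others' welfare with Watson) = 440 − 388 = $52.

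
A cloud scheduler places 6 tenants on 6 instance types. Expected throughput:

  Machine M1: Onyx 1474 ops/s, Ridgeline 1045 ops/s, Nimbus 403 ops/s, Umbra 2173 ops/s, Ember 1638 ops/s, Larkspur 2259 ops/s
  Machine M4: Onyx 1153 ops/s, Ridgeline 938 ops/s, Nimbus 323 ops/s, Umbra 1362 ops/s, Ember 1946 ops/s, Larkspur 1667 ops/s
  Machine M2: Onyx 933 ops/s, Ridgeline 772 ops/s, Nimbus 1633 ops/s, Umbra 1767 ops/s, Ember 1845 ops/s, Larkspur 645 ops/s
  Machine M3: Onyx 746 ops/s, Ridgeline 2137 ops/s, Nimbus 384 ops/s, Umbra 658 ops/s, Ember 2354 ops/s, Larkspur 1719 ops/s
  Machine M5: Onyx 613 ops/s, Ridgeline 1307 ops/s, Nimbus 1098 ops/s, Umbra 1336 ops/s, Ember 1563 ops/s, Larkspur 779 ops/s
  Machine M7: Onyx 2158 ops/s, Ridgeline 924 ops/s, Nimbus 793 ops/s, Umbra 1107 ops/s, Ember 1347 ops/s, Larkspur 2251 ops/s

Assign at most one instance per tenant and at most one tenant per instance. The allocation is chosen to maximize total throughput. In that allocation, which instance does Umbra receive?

Optimal: Onyx→Machine M7 (2158 ops/s), Ridgeline→Machine M3 (2137 ops/s), Nimbus→Machine M2 (1633 ops/s), Umbra→Machine M5 (1336 ops/s), Ember→Machine M4 (1946 ops/s), Larkspur→Machine M1 (2259 ops/s) — total 2158+2137+1633+1336+1946+2259 = 11469 ops/s.
Row-greedy (each tenant in turn takes its best remaining instance) gives 10826 ops/s, worse by 643.
Umbra's own top instance is Machine M1 (2173 ops/s), but forcing Umbra→Machine M1 and reassigning the rest optimally gives only 11331 ops/s — worse by 138.

Umbra receives Machine M5.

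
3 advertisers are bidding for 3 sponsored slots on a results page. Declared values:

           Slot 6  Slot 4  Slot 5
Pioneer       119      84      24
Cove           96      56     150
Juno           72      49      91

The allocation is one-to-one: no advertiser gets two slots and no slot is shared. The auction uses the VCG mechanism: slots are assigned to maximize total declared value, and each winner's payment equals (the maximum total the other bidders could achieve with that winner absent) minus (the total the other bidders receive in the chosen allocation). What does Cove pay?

Efficient allocation: Pioneer→Slot 6 ($119), Cove→Slot 5 ($150), Juno→Slot 4 ($49); total welfare W = $318.
Cove receives Slot 5 at value $150, so the others get W − 150 = $168.
Without Cove: best allocation of the remaining 2 bidders over all 3 slots is Pioneer→Slot 6 ($119), Juno→Slot 5 ($91), total $210.
VCG payment = (others' best without Cove) − (others' welfare with Cove) = 210 − 168 = $42.

Cove pays $42.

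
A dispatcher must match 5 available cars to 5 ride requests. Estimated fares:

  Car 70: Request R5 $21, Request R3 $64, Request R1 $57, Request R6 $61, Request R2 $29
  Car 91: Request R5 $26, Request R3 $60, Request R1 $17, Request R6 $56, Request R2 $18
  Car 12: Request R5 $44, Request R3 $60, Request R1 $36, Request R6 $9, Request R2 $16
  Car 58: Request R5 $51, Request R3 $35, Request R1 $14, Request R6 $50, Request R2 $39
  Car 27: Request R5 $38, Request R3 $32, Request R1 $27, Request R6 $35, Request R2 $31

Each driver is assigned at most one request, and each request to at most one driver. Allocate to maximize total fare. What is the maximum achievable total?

Maximum total: $255

Optimal: Car 70→Request R1 ($57), Car 91→Request R6 ($56), Car 12→Request R3 ($60), Car 58→Request R5 ($51), Car 27→Request R2 ($31) — total 57+56+60+51+31 = $255.
Column-greedy (each request in turn goes to its best remaining driver) gives $238, worse by 17.
Checked against all permutations: $255 is optimal.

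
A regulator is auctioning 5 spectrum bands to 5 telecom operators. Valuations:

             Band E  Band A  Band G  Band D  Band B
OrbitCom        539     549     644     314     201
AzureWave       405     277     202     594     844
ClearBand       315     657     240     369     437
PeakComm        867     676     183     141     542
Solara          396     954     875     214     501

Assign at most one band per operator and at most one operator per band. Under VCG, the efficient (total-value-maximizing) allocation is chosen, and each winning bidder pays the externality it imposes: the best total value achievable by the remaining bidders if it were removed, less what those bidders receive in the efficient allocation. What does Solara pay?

Solara pays $288M.

Efficient allocation: OrbitCom→Band G ($644M), AzureWave→Band B ($844M), ClearBand→Band D ($369M), PeakComm→Band E ($867M), Solara→Band A ($954M); total welfare W = $3678M.
Solara receives Band A at value $954M, so the others get W − 954 = $2724M.
Without Solara: best allocation of the remaining 4 bidders over all 5 bands is OrbitCom→Band G ($644M), AzureWave→Band B ($844M), ClearBand→Band A ($657M), PeakComm→Band E ($867M), total $3012M.
VCG payment = (others' best without Solara) − (others' welfare with Solara) = 3012 − 2724 = $288M.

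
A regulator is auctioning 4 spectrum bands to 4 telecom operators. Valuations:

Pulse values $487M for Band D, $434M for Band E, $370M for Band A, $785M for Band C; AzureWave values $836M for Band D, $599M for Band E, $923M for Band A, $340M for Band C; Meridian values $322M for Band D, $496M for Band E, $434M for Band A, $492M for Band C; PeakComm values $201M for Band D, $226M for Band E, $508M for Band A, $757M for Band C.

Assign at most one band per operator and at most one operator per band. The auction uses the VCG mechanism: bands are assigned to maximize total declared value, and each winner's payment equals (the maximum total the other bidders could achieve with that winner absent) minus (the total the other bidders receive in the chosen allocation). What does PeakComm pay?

PeakComm pays $298M.

Efficient allocation: Pulse→Band D ($487M), AzureWave→Band A ($923M), Meridian→Band E ($496M), PeakComm→Band C ($757M); total welfare W = $2663M.
PeakComm receives Band C at value $757M, so the others get W − 757 = $1906M.
Without PeakComm: best allocation of the remaining 3 bidders over all 4 bands is Pulse→Band C ($785M), AzureWave→Band A ($923M), Meridian→Band E ($496M), total $2204M.
VCG payment = (others' best without PeakComm) − (others' welfare with PeakComm) = 2204 − 1906 = $298M.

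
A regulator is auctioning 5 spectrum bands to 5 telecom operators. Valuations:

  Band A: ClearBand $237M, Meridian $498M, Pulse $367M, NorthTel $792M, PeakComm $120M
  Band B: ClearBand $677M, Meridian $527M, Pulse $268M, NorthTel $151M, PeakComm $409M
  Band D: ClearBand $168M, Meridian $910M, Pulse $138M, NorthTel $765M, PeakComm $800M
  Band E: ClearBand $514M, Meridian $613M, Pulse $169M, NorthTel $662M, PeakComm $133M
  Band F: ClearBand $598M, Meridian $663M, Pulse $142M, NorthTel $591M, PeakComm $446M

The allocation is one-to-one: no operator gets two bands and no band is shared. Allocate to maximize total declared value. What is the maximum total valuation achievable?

Max total: $3169M

Optimal: ClearBand→Band B ($677M), Meridian→Band F ($663M), Pulse→Band A ($367M), NorthTel→Band E ($662M), PeakComm→Band D ($800M) — total 677+663+367+662+800 = $3169M.
Column-greedy (each band in turn goes to its best remaining operator) gives $2994M, worse by 175.
Swapping Pulse↔ClearBand (Pulse→Band B $268M, ClearBand→Band A $237M) loses 539.
No other one-to-one assignment exceeds $3169M.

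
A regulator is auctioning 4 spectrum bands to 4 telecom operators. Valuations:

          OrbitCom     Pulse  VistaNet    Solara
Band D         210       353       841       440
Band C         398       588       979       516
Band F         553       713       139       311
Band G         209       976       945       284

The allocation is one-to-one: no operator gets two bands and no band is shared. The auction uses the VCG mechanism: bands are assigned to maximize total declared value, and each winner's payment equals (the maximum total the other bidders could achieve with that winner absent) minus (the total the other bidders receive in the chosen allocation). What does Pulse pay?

Efficient allocation: OrbitCom→Band F ($553M), Pulse→Band G ($976M), VistaNet→Band C ($979M), Solara→Band D ($440M); total welfare W = $2948M.
Pulse receives Band G at value $976M, so the others get W − 976 = $1972M.
Without Pulse: best allocation of the remaining 3 bidders over all 4 bands is OrbitCom→Band F ($553M), VistaNet→Band G ($945M), Solara→Band C ($516M), total $2014M.
VCG payment = (others' best without Pulse) − (others' welfare with Pulse) = 2014 − 1972 = $42M.

Pulse pays $42M.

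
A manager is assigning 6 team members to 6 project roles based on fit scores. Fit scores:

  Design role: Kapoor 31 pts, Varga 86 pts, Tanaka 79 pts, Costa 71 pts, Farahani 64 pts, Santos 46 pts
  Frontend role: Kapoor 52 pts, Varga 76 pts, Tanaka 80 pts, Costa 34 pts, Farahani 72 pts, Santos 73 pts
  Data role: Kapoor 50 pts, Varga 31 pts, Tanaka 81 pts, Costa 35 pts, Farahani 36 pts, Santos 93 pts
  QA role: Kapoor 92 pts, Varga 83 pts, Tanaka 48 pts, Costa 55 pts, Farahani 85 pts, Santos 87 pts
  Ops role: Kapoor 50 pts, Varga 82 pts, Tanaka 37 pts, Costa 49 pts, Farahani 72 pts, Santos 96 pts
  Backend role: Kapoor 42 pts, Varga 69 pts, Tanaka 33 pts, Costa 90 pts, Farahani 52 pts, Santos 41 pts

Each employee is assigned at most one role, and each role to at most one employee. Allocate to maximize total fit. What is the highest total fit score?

Optimal: Kapoor→QA role (92 pts), Varga→Design role (86 pts), Tanaka→Data role (81 pts), Costa→Backend role (90 pts), Farahani→Frontend role (72 pts), Santos→Ops role (96 pts) — total 92+86+81+90+72+96 = 517 pts.
Swapping Varga↔Costa (Varga→Backend role 69 pts, Costa→Design role 71 pts) loses 36.

Max total: 517 pts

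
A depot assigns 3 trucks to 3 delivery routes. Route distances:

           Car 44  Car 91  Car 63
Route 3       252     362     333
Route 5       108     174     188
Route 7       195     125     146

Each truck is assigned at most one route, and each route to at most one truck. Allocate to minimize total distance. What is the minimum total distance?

Minimum total: 565 km

This is the linear assignment problem.
Optimal: Car 44→Route 3 (252 km), Car 91→Route 7 (125 km), Car 63→Route 5 (188 km) — total 252+125+188 = 565 km.
Min-entry greedy (repeatedly take the single cheapest remaining cell) gives 566 km, worse by 1.
Next-best assignment: Car 44→Route 5, Car 91→Route 7, Car 63→Route 3 = 566 km.
Swapping Car 44↔Car 91 (Car 44→Route 7 195 km, Car 91→Route 3 362 km) adds 180.
No other one-to-one assignment undercuts 565 km.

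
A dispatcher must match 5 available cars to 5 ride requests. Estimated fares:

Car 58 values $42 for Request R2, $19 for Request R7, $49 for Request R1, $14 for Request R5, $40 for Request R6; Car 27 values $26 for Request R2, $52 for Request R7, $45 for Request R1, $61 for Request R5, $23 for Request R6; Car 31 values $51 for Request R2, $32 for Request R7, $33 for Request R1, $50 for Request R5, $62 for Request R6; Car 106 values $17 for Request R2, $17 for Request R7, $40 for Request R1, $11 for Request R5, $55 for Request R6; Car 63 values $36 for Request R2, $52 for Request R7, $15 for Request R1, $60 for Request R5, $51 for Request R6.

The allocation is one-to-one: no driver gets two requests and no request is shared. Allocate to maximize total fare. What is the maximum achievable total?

Max total: $268

Treat this as an assignment problem: match each driver to one request.
Optimal: Car 58→Request R1 ($49), Car 27→Request R5 ($61), Car 31→Request R2 ($51), Car 106→Request R6 ($55), Car 63→Request R7 ($52) — total 49+61+51+55+52 = $268.
Row-greedy (each driver in turn takes its best remaining request) gives $241, worse by 27.
Next-best assignment: Car 58→Request R1, Car 27→Request R7, Car 31→Request R2, Car 106→Request R6, Car 63→Request R5 = $267.
Swapping Car 63↔Car 106 (Car 63→Request R6 $51, Car 106→Request R7 $17) loses 39.
Every other assignment is strictly worse.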